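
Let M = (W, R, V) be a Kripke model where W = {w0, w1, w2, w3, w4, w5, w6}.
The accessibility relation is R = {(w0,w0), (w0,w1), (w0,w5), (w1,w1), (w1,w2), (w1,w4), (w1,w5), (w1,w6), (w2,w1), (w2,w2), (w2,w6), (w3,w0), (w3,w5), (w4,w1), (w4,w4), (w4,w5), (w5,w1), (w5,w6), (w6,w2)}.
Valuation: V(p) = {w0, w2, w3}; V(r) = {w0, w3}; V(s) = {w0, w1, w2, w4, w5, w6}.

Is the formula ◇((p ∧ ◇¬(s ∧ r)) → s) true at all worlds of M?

Let φ = ◇((p ∧ ◇¬(s ∧ r)) → s). Evaluate φ at each world:
  w0 (successors {w0, w1, w5}): φ is true.
  w1 (successors {w1, w2, w4, w5, w6}): φ is true.
  w2 (successors {w1, w2, w6}): φ is true.
  w3 (successors {w0, w5}): φ is true.
  w4 (successors {w1, w4, w5}): φ is true.
  w5 (successors {w1, w6}): φ is true.
  w6 (successors {w2}): φ is true.
For instance, at w5:
  At w5: ◇((p ∧ ◇¬(s ∧ r)) → s) requires (p ∧ ◇¬(s ∧ r)) → s at some successor in {w1, w6}.
    (p ∧ ◇¬(s ∧ r)) → s holds at w1, so ◇((p ∧ ◇¬(s ∧ r)) → s) is true at w5.
      At w1: p ∧ ◇¬(s ∧ r) is false, s is true, so (p ∧ ◇¬(s ∧ r)) → s is true.

Yes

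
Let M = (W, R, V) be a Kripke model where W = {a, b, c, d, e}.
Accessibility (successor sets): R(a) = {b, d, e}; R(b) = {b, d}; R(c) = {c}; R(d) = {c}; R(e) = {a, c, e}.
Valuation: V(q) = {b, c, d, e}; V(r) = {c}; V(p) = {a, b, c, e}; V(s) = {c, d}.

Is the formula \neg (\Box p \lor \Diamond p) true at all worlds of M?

Let φ = \neg (\Box p \lor \Diamond p). Evaluate φ at each world:
  a (successors {b, d, e}): φ is false.
  b (successors {b, d}): φ is false.
  c (successors {c}): φ is false.
  d (successors {c}): φ is false.
  e (successors {a, c, e}): φ is false.
Detail at a (counterexample):
  At a: \Box p \lor \Diamond p is true, so \neg (\Box p \lor \Diamond p) is false.
    At a: \Box p is false, \Diamond p is true, so \Box p \lor \Diamond p is true.
      At a: \Box p requires p at every successor {b, d, e}.
        p fails at d, so \Box p is false at a.
      At a: \Diamond p requires p at some successor in {b, d, e}.
        p holds at b, so \Diamond p is true at a.

No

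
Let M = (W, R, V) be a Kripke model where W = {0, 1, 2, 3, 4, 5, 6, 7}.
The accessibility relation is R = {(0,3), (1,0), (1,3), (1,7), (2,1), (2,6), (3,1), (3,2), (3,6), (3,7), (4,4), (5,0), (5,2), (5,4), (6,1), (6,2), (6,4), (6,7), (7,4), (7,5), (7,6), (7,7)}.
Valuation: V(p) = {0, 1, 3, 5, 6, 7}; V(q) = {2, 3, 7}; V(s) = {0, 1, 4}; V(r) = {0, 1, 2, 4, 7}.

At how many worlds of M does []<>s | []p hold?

7

Recall that []ψ holds at a world iff ψ holds at every accessible world, and <>ψ holds iff ψ holds at some accessible world.
Let φ = []<>s | []p. Evaluate φ at each world:
  0 (successors {3}): φ is true.
  1 (successors {0, 3, 7}): φ is true.
  2 (successors {1, 6}): φ is true.
  3 (successors {1, 2, 6, 7}): φ is true.
  4 (successors {4}): φ is true.
  5 (successors {0, 2, 4}): φ is false.
  6 (successors {1, 2, 4, 7}): φ is true.
  7 (successors {4, 5, 6, 7}): φ is true.
For instance, at 6:
  At 6: []<>s is true, []p is false, so []<>s | []p is true.
    At 6: []<>s requires <>s at every successor {1, 2, 4, 7}.
      At 1: <>s is true.
      At 2: <>s is true.
      At 4: <>s is true.
      At 7: <>s is true.
    So []<>s is true at 6.
    At 6: []p requires p at every successor {1, 2, 4, 7}.
      p fails at 2, so []p is false at 6.
Satisfying worlds: {0, 1, 2, 3, 4, 6, 7}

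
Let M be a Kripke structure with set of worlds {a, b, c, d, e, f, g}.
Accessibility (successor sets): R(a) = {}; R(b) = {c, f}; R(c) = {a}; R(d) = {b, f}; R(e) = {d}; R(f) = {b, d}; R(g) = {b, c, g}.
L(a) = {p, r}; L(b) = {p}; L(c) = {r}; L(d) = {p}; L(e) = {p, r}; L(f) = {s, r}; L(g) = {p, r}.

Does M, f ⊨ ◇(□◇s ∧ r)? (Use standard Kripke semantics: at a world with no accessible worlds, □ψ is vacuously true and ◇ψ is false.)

No

Recall that □ψ holds at a world iff ψ holds at every accessible world, and ◇ψ holds iff ψ holds at some accessible world.
At f: ◇(□◇s ∧ r) requires □◇s ∧ r at some successor in {b, d}.
  At b: □◇s ∧ r is false.
  At d: □◇s ∧ r is false.
So ◇(□◇s ∧ r) is false at f.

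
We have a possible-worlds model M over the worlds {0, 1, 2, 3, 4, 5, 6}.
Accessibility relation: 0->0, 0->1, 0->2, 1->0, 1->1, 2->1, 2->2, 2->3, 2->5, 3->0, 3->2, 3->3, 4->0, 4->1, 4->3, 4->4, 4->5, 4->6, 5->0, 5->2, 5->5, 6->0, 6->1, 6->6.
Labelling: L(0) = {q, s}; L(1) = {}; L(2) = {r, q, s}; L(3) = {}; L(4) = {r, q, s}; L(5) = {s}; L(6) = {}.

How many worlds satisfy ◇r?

Let φ = ◇r. Evaluate φ at each world:
  0 (successors {0, 1, 2}): φ is true.
  1 (successors {0, 1}): φ is false.
  2 (successors {1, 2, 3, 5}): φ is true.
  3 (successors {0, 2, 3}): φ is true.
  4 (successors {0, 1, 3, 4, 5, 6}): φ is true.
  5 (successors {0, 2, 5}): φ is true.
  6 (successors {0, 1, 6}): φ is false.
For instance, at 0:
  At 0: ◇r requires r at some successor in {0, 1, 2}.
    r holds at 2, so ◇r is true at 0.
Satisfying worlds: {0, 2, 3, 4, 5}

5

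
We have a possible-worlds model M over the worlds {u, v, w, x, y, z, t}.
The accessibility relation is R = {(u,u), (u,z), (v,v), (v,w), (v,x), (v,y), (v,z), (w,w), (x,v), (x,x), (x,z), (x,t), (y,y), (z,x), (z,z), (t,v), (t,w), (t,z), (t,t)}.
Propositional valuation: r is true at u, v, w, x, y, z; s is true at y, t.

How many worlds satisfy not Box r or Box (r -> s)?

Recall that Box ψ holds at a world iff ψ holds at every accessible world, and Dia ψ holds iff ψ holds at some accessible world.
Let φ = not Box r or Box (r -> s). Evaluate φ at each world:
  u (successors {u, z}): φ is false.
  v (successors {v, w, x, y, z}): φ is false.
  w (successors {w}): φ is false.
  x (successors {v, x, z, t}): φ is true.
  y (successors {y}): φ is true.
  z (successors {x, z}): φ is false.
  t (successors {v, w, z, t}): φ is true.
For instance, at w:
  At w: not Box r is false, Box (r -> s) is false, so not Box r or Box (r -> s) is false.
    At w: Box r is true, so not Box r is false.
      At w: Box r requires r at every successor {w}.
        At w: r is true.
      So Box r is true at w.
    At w: Box (r -> s) requires r -> s at every successor {w}.
      r -> s fails at w, so Box (r -> s) is false at w.
Satisfying worlds: {x, y, t}

3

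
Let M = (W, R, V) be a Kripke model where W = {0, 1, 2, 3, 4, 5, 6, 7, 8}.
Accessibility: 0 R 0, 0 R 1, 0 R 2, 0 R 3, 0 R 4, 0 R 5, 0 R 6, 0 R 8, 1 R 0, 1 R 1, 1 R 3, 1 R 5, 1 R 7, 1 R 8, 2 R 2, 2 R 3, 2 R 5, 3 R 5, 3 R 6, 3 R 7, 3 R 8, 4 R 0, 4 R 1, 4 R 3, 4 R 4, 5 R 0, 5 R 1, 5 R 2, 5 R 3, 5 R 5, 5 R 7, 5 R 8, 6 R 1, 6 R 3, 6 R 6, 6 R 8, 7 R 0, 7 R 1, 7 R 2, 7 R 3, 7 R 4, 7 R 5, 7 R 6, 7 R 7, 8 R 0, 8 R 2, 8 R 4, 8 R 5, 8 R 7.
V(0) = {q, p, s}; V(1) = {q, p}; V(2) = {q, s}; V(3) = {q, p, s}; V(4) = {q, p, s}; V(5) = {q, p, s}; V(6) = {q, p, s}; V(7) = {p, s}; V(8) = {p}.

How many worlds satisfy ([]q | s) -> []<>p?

9

Recall that []ψ holds at a world iff ψ holds at every accessible world, and <>ψ holds iff ψ holds at some accessible world.
Let φ = ([]q | s) -> []<>p. Evaluate φ at each world:
  0 (successors {0, 1, 2, 3, 4, 5, 6, 8}): φ is true.
  1 (successors {0, 1, 3, 5, 7, 8}): φ is true.
  2 (successors {2, 3, 5}): φ is true.
  3 (successors {5, 6, 7, 8}): φ is true.
  4 (successors {0, 1, 3, 4}): φ is true.
  5 (successors {0, 1, 2, 3, 5, 7, 8}): φ is true.
  6 (successors {1, 3, 6, 8}): φ is true.
  7 (successors {0, 1, 2, 3, 4, 5, 6, 7}): φ is true.
  8 (successors {0, 2, 4, 5, 7}): φ is true.
For instance, at 3:
  At 3: []q | s is true, []<>p is true, so ([]q | s) -> []<>p is true.
    At 3: []q is false, s is true, so []q | s is true.
      At 3: []q requires q at every successor {5, 6, 7, 8}.
        q fails at 7, so []q is false at 3.
    At 3: []<>p requires <>p at every successor {5, 6, 7, 8}.
      At 5: <>p is true.
      At 6: <>p is true.
      At 7: <>p is true.
      At 8: <>p is true.
    So []<>p is true at 3.
Satisfying worlds: {0, 1, 2, 3, 4, 5, 6, 7, 8}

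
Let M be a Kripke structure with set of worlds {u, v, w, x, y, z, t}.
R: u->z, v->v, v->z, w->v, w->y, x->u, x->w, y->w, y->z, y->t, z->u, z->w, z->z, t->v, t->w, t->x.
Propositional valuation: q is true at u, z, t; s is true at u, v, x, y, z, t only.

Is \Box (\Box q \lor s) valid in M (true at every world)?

Let φ = \Box (\Box q \lor s). Evaluate φ at each world:
  u (successors {z}): φ is true.
  v (successors {v, z}): φ is true.
  w (successors {v, y}): φ is true.
  x (successors {u, w}): φ is false.
  y (successors {w, z, t}): φ is false.
  z (successors {u, w, z}): φ is false.
  t (successors {v, w, x}): φ is false.
Detail at x (counterexample):
  At x: \Box (\Box q \lor s) requires \Box q \lor s at every successor {u, w}.
    \Box q \lor s fails at w, so \Box (\Box q \lor s) is false at x.
      At w: \Box q is false, s is false, so \Box q \lor s is false.

No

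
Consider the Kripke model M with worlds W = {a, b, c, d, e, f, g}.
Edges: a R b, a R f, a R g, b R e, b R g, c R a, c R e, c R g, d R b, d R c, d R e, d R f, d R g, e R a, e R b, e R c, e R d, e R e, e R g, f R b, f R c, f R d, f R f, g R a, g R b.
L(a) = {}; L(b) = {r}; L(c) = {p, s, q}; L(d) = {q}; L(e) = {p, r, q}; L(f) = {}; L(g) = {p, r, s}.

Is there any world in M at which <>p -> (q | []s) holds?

Let φ = <>p -> (q | []s). Evaluate φ at each world:
  a (successors {b, f, g}): φ is false.
  b (successors {e, g}): φ is false.
  c (successors {a, e, g}): φ is true.
  d (successors {b, c, e, f, g}): φ is true.
  e (successors {a, b, c, d, e, g}): φ is true.
  f (successors {b, c, d, f}): φ is false.
  g (successors {a, b}): φ is true.
Detail at c (witness):
  At c: <>p is true, q | []s is true, so <>p -> (q | []s) is true.
    At c: <>p requires p at some successor in {a, e, g}.
      p holds at e, so <>p is true at c.
    At c: q is true, []s is false, so q | []s is true.
      At c: []s requires s at every successor {a, e, g}.
        s fails at a, so []s is false at c.

Yes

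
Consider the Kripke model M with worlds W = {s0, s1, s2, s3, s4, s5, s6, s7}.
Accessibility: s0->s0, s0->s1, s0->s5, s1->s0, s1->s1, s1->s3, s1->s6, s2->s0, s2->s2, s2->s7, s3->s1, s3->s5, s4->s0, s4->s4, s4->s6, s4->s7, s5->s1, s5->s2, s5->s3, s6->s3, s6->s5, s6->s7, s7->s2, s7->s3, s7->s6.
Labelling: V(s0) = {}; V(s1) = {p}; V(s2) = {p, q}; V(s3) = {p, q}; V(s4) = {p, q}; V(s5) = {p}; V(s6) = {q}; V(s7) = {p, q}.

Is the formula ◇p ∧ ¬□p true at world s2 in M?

Yes

At s2: ◇p is true, ¬□p is true, so ◇p ∧ ¬□p is true.
  At s2: ◇p requires p at some successor in {s0, s2, s7}.
    p holds at s2, so ◇p is true at s2.
  At s2: □p is false, so ¬□p is true.
    At s2: □p requires p at every successor {s0, s2, s7}.
      p fails at s0, so □p is false at s2.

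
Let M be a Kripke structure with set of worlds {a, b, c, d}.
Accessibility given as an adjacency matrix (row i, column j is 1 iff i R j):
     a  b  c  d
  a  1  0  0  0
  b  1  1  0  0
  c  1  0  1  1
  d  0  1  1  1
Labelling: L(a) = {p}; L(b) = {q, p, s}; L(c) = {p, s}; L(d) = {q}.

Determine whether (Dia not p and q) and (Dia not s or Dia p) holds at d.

Yes

Recall that Dia ψ holds at a world iff ψ holds at some accessible world.
At d: Dia not p and q is true, Dia not s or Dia p is true, so (Dia not p and q) and (Dia not s or Dia p) is true.
  At d: Dia not p is true, q is true, so Dia not p and q is true.
    At d: Dia not p requires not p at some successor in {b, c, d}.
      not p holds at d, so Dia not p is true at d.
  At d: Dia not s is true, Dia p is true, so Dia not s or Dia p is true.
    At d: Dia not s requires not s at some successor in {b, c, d}.
      not s holds at d, so Dia not s is true at d.
    At d: Dia p requires p at some successor in {b, c, d}.
      p holds at b, so Dia p is true at d.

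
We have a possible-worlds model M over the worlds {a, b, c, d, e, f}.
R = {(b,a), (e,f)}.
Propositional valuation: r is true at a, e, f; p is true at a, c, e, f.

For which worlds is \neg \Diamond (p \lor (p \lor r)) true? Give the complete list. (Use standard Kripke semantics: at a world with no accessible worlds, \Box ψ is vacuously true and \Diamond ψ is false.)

a, c, d, f

Recall that \Diamond ψ holds at a world iff ψ holds at some accessible world.
Let φ = \neg \Diamond (p \lor (p \lor r)). Evaluate φ at each world:
  a (successors ∅): φ is true.
  b (successors {a}): φ is false.
  c (successors ∅): φ is true.
  d (successors ∅): φ is true.
  e (successors {f}): φ is false.
  f (successors ∅): φ is true.
For instance, at b:
  At b: \Diamond (p \lor (p \lor r)) is true, so \neg \Diamond (p \lor (p \lor r)) is false.
    At b: \Diamond (p \lor (p \lor r)) requires p \lor (p \lor r) at some successor in {a}.
      p \lor (p \lor r) holds at a, so \Diamond (p \lor (p \lor r)) is true at b.
Satisfying worlds: {a, c, d, f}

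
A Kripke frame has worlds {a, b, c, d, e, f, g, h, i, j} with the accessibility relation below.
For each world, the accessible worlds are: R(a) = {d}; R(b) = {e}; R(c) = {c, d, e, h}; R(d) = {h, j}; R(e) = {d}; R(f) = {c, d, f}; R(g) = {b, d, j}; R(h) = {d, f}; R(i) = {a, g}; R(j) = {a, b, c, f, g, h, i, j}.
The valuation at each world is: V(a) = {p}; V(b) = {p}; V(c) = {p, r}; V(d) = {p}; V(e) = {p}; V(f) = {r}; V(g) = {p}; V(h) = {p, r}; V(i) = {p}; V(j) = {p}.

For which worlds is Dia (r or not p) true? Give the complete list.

Recall that Dia ψ holds at a world iff ψ holds at some accessible world.
Let φ = Dia (r or not p). Evaluate φ at each world:
  a (successors {d}): φ is false.
  b (successors {e}): φ is false.
  c (successors {c, d, e, h}): φ is true.
  d (successors {h, j}): φ is true.
  e (successors {d}): φ is false.
  f (successors {c, d, f}): φ is true.
  g (successors {b, d, j}): φ is false.
  h (successors {d, f}): φ is true.
  i (successors {a, g}): φ is false.
  j (successors {a, b, c, f, g, h, i, j}): φ is true.
For instance, at i:
  At i: Dia (r or not p) requires r or not p at some successor in {a, g}.
    At a: r or not p is false.
    At g: r or not p is false.
  So Dia (r or not p) is false at i.
Satisfying worlds: {c, d, f, h, j}

c, d, f, h, j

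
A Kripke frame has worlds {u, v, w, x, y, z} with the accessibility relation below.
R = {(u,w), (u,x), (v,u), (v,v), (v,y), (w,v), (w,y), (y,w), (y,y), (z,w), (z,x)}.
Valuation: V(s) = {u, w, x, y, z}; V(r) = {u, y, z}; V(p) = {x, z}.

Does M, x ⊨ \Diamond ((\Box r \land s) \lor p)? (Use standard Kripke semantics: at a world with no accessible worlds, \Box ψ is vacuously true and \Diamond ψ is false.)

No

Recall that \Box ψ holds at a world iff ψ holds at every accessible world, and \Diamond ψ holds iff ψ holds at some accessible world.
At x: no accessible worlds, so \Diamond ((\Box r \land s) \lor p) is false.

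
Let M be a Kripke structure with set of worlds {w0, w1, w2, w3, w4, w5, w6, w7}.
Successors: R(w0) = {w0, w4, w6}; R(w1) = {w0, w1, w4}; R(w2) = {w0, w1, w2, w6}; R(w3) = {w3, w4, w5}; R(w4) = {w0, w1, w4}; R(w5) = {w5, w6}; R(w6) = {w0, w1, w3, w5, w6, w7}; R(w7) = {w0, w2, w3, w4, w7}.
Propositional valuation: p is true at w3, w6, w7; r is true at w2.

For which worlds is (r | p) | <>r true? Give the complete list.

w2, w3, w6, w7

Let φ = (r | p) | <>r. Evaluate φ at each world:
  w0 (successors {w0, w4, w6}): φ is false.
  w1 (successors {w0, w1, w4}): φ is false.
  w2 (successors {w0, w1, w2, w6}): φ is true.
  w3 (successors {w3, w4, w5}): φ is true.
  w4 (successors {w0, w1, w4}): φ is false.
  w5 (successors {w5, w6}): φ is false.
  w6 (successors {w0, w1, w3, w5, w6, w7}): φ is true.
  w7 (successors {w0, w2, w3, w4, w7}): φ is true.
For instance, at w3:
  At w3: r | p is true, <>r is false, so (r | p) | <>r is true.
    At w3: <>r requires r at some successor in {w3, w4, w5}.
      At w3: r is false.
      At w4: r is false.
      At w5: r is false.
    So <>r is false at w3.
Satisfying worlds: {w2, w3, w6, w7}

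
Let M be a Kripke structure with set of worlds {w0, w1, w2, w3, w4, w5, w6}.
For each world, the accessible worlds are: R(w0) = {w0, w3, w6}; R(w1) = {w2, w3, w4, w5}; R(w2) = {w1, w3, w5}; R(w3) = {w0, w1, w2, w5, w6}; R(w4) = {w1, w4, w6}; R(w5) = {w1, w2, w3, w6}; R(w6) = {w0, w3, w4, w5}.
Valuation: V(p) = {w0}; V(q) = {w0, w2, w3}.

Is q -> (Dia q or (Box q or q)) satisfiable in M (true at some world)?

Let φ = q -> (Dia q or (Box q or q)). Evaluate φ at each world:
  w0 (successors {w0, w3, w6}): φ is true.
  w1 (successors {w2, w3, w4, w5}): φ is true.
  w2 (successors {w1, w3, w5}): φ is true.
  w3 (successors {w0, w1, w2, w5, w6}): φ is true.
  w4 (successors {w1, w4, w6}): φ is true.
  w5 (successors {w1, w2, w3, w6}): φ is true.
  w6 (successors {w0, w3, w4, w5}): φ is true.
Detail at w0 (witness):
  At w0: q is true, Dia q or (Box q or q) is true, so q -> (Dia q or (Box q or q)) is true.
    At w0: Dia q is true, Box q or q is true, so Dia q or (Box q or q) is true.
      At w0: Dia q requires q at some successor in {w0, w3, w6}.
        q holds at w0, so Dia q is true at w0.
      At w0: Box q is false, q is true, so Box q or q is true.

Yes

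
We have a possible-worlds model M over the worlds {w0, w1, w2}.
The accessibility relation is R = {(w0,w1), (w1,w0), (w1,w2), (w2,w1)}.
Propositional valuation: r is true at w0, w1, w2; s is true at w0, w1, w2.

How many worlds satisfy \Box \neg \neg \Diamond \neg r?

Let φ = \Box \neg \neg \Diamond \neg r. Evaluate φ at each world:
  w0 (successors {w1}): φ is false.
  w1 (successors {w0, w2}): φ is false.
  w2 (successors {w1}): φ is false.
For instance, at w0:
  At w0: \Box \neg \neg \Diamond \neg r requires \neg \neg \Diamond \neg r at every successor {w1}.
    \neg \neg \Diamond \neg r fails at w1, so \Box \neg \neg \Diamond \neg r is false at w0.
      At w1: \neg \Diamond \neg r is true, so \neg \neg \Diamond \neg r is false.
Satisfying worlds: none.

0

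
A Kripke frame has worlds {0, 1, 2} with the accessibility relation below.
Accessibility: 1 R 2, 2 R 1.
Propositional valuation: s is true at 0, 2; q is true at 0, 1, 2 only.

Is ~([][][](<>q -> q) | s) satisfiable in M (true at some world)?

No

Let φ = ~([][][](<>q -> q) | s). Evaluate φ at each world:
  0 (successors ∅): φ is false.
  1 (successors {2}): φ is false.
  2 (successors {1}): φ is false.
For instance, at 1:
  At 1: [][][](<>q -> q) | s is true, so ~([][][](<>q -> q) | s) is false.
    At 1: [][][](<>q -> q) is true, s is false, so [][][](<>q -> q) | s is true.
      At 1: [][][](<>q -> q) requires [][](<>q -> q) at every successor {2}.
        At 2: [][](<>q -> q) is true.
      So [][][](<>q -> q) is true at 1.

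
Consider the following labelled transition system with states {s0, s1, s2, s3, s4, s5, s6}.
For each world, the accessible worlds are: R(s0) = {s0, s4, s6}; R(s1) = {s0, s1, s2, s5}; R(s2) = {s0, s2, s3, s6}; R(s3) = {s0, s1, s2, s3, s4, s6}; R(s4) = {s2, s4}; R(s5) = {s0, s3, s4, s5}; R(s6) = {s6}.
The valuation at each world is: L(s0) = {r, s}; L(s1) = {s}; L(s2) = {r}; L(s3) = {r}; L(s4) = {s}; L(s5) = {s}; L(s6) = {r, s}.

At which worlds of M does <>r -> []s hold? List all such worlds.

Let φ = <>r -> []s. Evaluate φ at each world:
  s0 (successors {s0, s4, s6}): φ is true.
  s1 (successors {s0, s1, s2, s5}): φ is false.
  s2 (successors {s0, s2, s3, s6}): φ is false.
  s3 (successors {s0, s1, s2, s3, s4, s6}): φ is false.
  s4 (successors {s2, s4}): φ is false.
  s5 (successors {s0, s3, s4, s5}): φ is false.
  s6 (successors {s6}): φ is true.
For instance, at s1:
  At s1: <>r is true, []s is false, so <>r -> []s is false.
    At s1: <>r requires r at some successor in {s0, s1, s2, s5}.
      r holds at s0, so <>r is true at s1.
    At s1: []s requires s at every successor {s0, s1, s2, s5}.
      s fails at s2, so []s is false at s1.
Satisfying worlds: {s0, s6}

s0, s6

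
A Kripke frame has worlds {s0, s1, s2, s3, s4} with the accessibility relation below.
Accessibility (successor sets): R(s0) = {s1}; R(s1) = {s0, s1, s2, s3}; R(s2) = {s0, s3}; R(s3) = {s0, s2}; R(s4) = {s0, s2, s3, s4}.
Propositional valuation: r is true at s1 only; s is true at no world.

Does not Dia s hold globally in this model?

Let φ = not Dia s. Evaluate φ at each world:
  s0 (successors {s1}): φ is true.
  s1 (successors {s0, s1, s2, s3}): φ is true.
  s2 (successors {s0, s3}): φ is true.
  s3 (successors {s0, s2}): φ is true.
  s4 (successors {s0, s2, s3, s4}): φ is true.
For instance, at s2:
  At s2: Dia s is false, so not Dia s is true.
    At s2: Dia s requires s at some successor in {s0, s3}.
      At s0: s is false.
      At s3: s is false.
    So Dia s is false at s2.

Yes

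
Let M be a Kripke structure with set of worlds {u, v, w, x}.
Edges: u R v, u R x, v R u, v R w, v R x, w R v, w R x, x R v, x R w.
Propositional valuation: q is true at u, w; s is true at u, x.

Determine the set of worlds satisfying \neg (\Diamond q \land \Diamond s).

u, w, x

Let φ = \neg (\Diamond q \land \Diamond s). Evaluate φ at each world:
  u (successors {v, x}): φ is true.
  v (successors {u, w, x}): φ is false.
  w (successors {v, x}): φ is true.
  x (successors {v, w}): φ is true.
For instance, at v:
  At v: \Diamond q \land \Diamond s is true, so \neg (\Diamond q \land \Diamond s) is false.
    At v: \Diamond q is true, \Diamond s is true, so \Diamond q \land \Diamond s is true.
      At v: \Diamond q requires q at some successor in {u, w, x}.
        q holds at u, so \Diamond q is true at v.
      At v: \Diamond s requires s at some successor in {u, w, x}.
        s holds at u, so \Diamond s is true at v.
Satisfying worlds: {u, w, x}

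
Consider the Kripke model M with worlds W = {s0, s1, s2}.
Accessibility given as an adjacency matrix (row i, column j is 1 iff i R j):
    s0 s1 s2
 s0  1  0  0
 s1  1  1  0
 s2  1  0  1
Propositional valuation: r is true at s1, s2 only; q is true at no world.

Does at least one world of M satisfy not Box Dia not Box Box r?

Let φ = not Box Dia not Box Box r. Evaluate φ at each world:
  s0 (successors {s0}): φ is false.
  s1 (successors {s0, s1}): φ is false.
  s2 (successors {s0, s2}): φ is false.
For instance, at s0:
  At s0: Box Dia not Box Box r is true, so not Box Dia not Box Box r is false.
    At s0: Box Dia not Box Box r requires Dia not Box Box r at every successor {s0}.
      At s0: Dia not Box Box r is true.
    So Box Dia not Box Box r is true at s0.

No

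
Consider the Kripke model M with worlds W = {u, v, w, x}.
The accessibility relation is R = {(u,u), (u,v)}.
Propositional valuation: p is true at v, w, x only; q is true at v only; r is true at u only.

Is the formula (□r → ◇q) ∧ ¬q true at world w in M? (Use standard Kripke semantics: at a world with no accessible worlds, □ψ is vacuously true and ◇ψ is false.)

No

At w: □r → ◇q is false, ¬q is true, so (□r → ◇q) ∧ ¬q is false.
  At w: □r is true, ◇q is false, so □r → ◇q is false.
    At w: no accessible worlds, so □r holds vacuously.
    At w: no accessible worlds, so ◇q is false.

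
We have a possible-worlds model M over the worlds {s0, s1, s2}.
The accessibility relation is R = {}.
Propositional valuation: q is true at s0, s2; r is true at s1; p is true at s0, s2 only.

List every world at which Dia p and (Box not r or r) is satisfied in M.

none

Let φ = Dia p and (Box not r or r). Evaluate φ at each world:
  s0 (successors ∅): φ is false.
  s1 (successors ∅): φ is false.
  s2 (successors ∅): φ is false.
For instance, at s0:
  At s0: Dia p is false, Box not r or r is true, so Dia p and (Box not r or r) is false.
    At s0: no accessible worlds, so Dia p is false.
    At s0: Box not r is true, r is false, so Box not r or r is true.
      At s0: no accessible worlds, so Box not r holds vacuously.
Satisfying worlds: none.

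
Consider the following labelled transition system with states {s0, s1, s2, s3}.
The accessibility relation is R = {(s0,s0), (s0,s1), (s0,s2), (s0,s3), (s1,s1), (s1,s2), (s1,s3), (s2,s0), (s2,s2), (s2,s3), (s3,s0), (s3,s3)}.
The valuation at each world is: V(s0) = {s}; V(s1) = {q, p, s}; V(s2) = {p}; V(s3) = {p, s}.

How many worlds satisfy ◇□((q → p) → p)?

2

Let φ = ◇□((q → p) → p). Evaluate φ at each world:
  s0 (successors {s0, s1, s2, s3}): φ is true.
  s1 (successors {s1, s2, s3}): φ is true.
  s2 (successors {s0, s2, s3}): φ is false.
  s3 (successors {s0, s3}): φ is false.
For instance, at s2:
  At s2: ◇□((q → p) → p) requires □((q → p) → p) at some successor in {s0, s2, s3}.
    At s0: □((q → p) → p) is false.
    At s2: □((q → p) → p) is false.
    At s3: □((q → p) → p) is false.
  So ◇□((q → p) → p) is false at s2.
Satisfying worlds: {s0, s1}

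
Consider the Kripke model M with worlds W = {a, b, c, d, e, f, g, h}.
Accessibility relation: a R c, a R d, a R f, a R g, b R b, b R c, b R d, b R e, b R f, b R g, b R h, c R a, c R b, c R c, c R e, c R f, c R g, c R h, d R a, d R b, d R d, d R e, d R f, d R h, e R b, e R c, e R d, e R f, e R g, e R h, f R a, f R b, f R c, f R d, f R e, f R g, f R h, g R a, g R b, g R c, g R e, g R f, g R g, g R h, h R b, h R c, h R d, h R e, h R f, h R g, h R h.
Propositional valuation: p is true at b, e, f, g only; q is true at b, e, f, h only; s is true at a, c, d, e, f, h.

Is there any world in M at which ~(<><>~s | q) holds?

No

Let φ = ~(<><>~s | q). Evaluate φ at each world:
  a (successors {c, d, f, g}): φ is false.
  b (successors {b, c, d, e, f, g, h}): φ is false.
  c (successors {a, b, c, e, f, g, h}): φ is false.
  d (successors {a, b, d, e, f, h}): φ is false.
  e (successors {b, c, d, f, g, h}): φ is false.
  f (successors {a, b, c, d, e, g, h}): φ is false.
  g (successors {a, b, c, e, f, g, h}): φ is false.
  h (successors {b, c, d, e, f, g, h}): φ is false.
For instance, at f:
  At f: <><>~s | q is true, so ~(<><>~s | q) is false.
    At f: <><>~s is true, q is true, so <><>~s | q is true.
      At f: <><>~s requires <>~s at some successor in {a, b, c, d, e, g, h}.
        <>~s holds at a, so <><>~s is true at f.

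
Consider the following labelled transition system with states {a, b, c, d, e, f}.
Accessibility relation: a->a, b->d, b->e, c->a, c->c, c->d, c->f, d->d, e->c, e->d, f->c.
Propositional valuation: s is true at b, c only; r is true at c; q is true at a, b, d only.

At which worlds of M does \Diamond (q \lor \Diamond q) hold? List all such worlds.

a, b, c, d, e, f

Recall that \Diamond ψ holds at a world iff ψ holds at some accessible world.
Let φ = \Diamond (q \lor \Diamond q). Evaluate φ at each world:
  a (successors {a}): φ is true.
  b (successors {d, e}): φ is true.
  c (successors {a, c, d, f}): φ is true.
  d (successors {d}): φ is true.
  e (successors {c, d}): φ is true.
  f (successors {c}): φ is true.
For instance, at c:
  At c: \Diamond (q \lor \Diamond q) requires q \lor \Diamond q at some successor in {a, c, d, f}.
    q \lor \Diamond q holds at a, so \Diamond (q \lor \Diamond q) is true at c.
      At a: q is true, \Diamond q is true, so q \lor \Diamond q is true.
Satisfying worlds: {a, b, c, d, e, f}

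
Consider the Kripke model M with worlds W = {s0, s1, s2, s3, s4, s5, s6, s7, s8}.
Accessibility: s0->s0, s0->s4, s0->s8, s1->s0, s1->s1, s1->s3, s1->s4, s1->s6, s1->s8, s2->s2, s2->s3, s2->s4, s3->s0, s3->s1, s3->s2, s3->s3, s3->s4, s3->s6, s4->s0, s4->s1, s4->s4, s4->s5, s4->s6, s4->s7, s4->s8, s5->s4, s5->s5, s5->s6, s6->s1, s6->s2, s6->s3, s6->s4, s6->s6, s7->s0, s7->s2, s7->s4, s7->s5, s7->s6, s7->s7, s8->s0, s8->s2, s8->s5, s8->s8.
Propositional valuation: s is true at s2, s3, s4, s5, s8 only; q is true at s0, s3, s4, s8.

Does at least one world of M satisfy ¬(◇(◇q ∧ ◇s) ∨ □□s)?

Recall that □ψ holds at a world iff ψ holds at every accessible world, and ◇ψ holds iff ψ holds at some accessible world.
Let φ = ¬(◇(◇q ∧ ◇s) ∨ □□s). Evaluate φ at each world:
  s0 (successors {s0, s4, s8}): φ is false.
  s1 (successors {s0, s1, s3, s4, s6, s8}): φ is false.
  s2 (successors {s2, s3, s4}): φ is false.
  s3 (successors {s0, s1, s2, s3, s4, s6}): φ is false.
  s4 (successors {s0, s1, s4, s5, s6, s7, s8}): φ is false.
  s5 (successors {s4, s5, s6}): φ is false.
  s6 (successors {s1, s2, s3, s4, s6}): φ is false.
  s7 (successors {s0, s2, s4, s5, s6, s7}): φ is false.
  s8 (successors {s0, s2, s5, s8}): φ is false.
For instance, at s0:
  At s0: ◇(◇q ∧ ◇s) ∨ □□s is true, so ¬(◇(◇q ∧ ◇s) ∨ □□s) is false.
    At s0: ◇(◇q ∧ ◇s) is true, □□s is false, so ◇(◇q ∧ ◇s) ∨ □□s is true.
      At s0: ◇(◇q ∧ ◇s) requires ◇q ∧ ◇s at some successor in {s0, s4, s8}.
        ◇q ∧ ◇s holds at s0, so ◇(◇q ∧ ◇s) is true at s0.
      At s0: □□s requires □s at every successor {s0, s4, s8}.
        □s fails at s0, so □□s is false at s0.

No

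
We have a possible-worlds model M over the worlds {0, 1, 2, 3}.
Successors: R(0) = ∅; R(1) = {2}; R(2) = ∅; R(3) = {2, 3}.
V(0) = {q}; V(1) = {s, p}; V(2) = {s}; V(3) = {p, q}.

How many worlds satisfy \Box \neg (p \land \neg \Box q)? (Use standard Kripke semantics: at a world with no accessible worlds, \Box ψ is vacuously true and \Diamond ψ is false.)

3

Recall that \Box ψ holds at a world iff ψ holds at every accessible world, and \Diamond ψ holds iff ψ holds at some accessible world.
Let φ = \Box \neg (p \land \neg \Box q). Evaluate φ at each world:
  0 (successors ∅): φ is true.
  1 (successors {2}): φ is true.
  2 (successors ∅): φ is true.
  3 (successors {2, 3}): φ is false.
For instance, at 3:
  At 3: \Box \neg (p \land \neg \Box q) requires \neg (p \land \neg \Box q) at every successor {2, 3}.
    \neg (p \land \neg \Box q) fails at 3, so \Box \neg (p \land \neg \Box q) is false at 3.
      At 3: p \land \neg \Box q is true, so \neg (p \land \neg \Box q) is false.
Satisfying worlds: {0, 1, 2}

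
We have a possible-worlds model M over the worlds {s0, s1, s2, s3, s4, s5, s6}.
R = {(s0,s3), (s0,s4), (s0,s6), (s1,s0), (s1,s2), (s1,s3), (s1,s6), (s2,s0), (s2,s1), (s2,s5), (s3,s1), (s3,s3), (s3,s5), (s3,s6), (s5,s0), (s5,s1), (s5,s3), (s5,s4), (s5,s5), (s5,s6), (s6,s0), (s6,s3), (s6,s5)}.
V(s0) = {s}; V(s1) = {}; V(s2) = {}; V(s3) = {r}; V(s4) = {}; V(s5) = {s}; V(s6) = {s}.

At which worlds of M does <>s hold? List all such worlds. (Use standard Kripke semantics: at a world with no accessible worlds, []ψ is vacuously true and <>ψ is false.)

Recall that <>ψ holds at a world iff ψ holds at some accessible world.
Let φ = <>s. Evaluate φ at each world:
  s0 (successors {s3, s4, s6}): φ is true.
  s1 (successors {s0, s2, s3, s6}): φ is true.
  s2 (successors {s0, s1, s5}): φ is true.
  s3 (successors {s1, s3, s5, s6}): φ is true.
  s4 (successors ∅): φ is false.
  s5 (successors {s0, s1, s3, s4, s5, s6}): φ is true.
  s6 (successors {s0, s3, s5}): φ is true.
For instance, at s2:
  At s2: <>s requires s at some successor in {s0, s1, s5}.
    s holds at s0, so <>s is true at s2.
Satisfying worlds: {s0, s1, s2, s3, s5, s6}

s0, s1, s2, s3, s5, s6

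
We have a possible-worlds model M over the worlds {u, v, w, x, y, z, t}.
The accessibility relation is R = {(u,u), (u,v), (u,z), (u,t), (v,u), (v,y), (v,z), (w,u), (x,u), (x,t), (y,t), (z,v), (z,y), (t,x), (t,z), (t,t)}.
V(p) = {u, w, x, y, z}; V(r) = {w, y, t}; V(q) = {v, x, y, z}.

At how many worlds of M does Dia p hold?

Recall that Dia ψ holds at a world iff ψ holds at some accessible world.
Let φ = Dia p. Evaluate φ at each world:
  u (successors {u, v, z, t}): φ is true.
  v (successors {u, y, z}): φ is true.
  w (successors {u}): φ is true.
  x (successors {u, t}): φ is true.
  y (successors {t}): φ is false.
  z (successors {v, y}): φ is true.
  t (successors {x, z, t}): φ is true.
For instance, at w:
  At w: Dia p requires p at some successor in {u}.
    p holds at u, so Dia p is true at w.
Satisfying worlds: {u, v, w, x, z, t}

6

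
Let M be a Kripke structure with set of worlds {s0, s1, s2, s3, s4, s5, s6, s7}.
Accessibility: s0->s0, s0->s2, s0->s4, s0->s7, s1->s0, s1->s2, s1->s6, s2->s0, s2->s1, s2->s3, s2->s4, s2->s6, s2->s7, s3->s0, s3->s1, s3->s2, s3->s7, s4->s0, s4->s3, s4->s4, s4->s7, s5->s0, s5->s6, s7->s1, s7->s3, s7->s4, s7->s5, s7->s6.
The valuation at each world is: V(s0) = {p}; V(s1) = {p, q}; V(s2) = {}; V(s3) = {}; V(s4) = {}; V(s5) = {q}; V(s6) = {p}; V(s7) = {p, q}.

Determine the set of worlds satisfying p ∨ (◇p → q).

s0, s1, s5, s6, s7

Recall that ◇ψ holds at a world iff ψ holds at some accessible world.
Let φ = p ∨ (◇p → q). Evaluate φ at each world:
  s0 (successors {s0, s2, s4, s7}): φ is true.
  s1 (successors {s0, s2, s6}): φ is true.
  s2 (successors {s0, s1, s3, s4, s6, s7}): φ is false.
  s3 (successors {s0, s1, s2, s7}): φ is false.
  s4 (successors {s0, s3, s4, s7}): φ is false.
  s5 (successors {s0, s6}): φ is true.
  s6 (successors ∅): φ is true.
  s7 (successors {s1, s3, s4, s5, s6}): φ is true.
For instance, at s7:
  At s7: p is true, ◇p → q is true, so p ∨ (◇p → q) is true.
    At s7: ◇p is true, q is true, so ◇p → q is true.
      At s7: ◇p requires p at some successor in {s1, s3, s4, s5, s6}.
        p holds at s1, so ◇p is true at s7.
Satisfying worlds: {s0, s1, s5, s6, s7}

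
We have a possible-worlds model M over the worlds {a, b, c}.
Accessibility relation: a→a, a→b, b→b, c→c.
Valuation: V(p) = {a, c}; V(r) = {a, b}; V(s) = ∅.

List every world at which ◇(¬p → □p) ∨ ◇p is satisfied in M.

Recall that □ψ holds at a world iff ψ holds at every accessible world, and ◇ψ holds iff ψ holds at some accessible world.
Let φ = ◇(¬p → □p) ∨ ◇p. Evaluate φ at each world:
  a (successors {a, b}): φ is true.
  b (successors {b}): φ is false.
  c (successors {c}): φ is true.
For instance, at a:
  At a: ◇(¬p → □p) is true, ◇p is true, so ◇(¬p → □p) ∨ ◇p is true.
    At a: ◇(¬p → □p) requires ¬p → □p at some successor in {a, b}.
      ¬p → □p holds at a, so ◇(¬p → □p) is true at a.
    At a: ◇p requires p at some successor in {a, b}.
      p holds at a, so ◇p is true at a.
Satisfying worlds: {a, c}

a, c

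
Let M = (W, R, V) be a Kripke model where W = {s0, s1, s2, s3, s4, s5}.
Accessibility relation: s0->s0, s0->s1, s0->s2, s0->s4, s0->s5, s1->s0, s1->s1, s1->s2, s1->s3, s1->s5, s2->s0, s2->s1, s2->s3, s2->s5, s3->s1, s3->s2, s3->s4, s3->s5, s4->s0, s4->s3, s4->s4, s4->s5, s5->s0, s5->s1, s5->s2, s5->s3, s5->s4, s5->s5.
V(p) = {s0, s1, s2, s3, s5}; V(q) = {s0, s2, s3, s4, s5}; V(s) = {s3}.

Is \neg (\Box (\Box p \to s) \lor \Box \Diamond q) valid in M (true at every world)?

No

Let φ = \neg (\Box (\Box p \to s) \lor \Box \Diamond q). Evaluate φ at each world:
  s0 (successors {s0, s1, s2, s4, s5}): φ is false.
  s1 (successors {s0, s1, s2, s3, s5}): φ is false.
  s2 (successors {s0, s1, s3, s5}): φ is false.
  s3 (successors {s1, s2, s4, s5}): φ is false.
  s4 (successors {s0, s3, s4, s5}): φ is false.
  s5 (successors {s0, s1, s2, s3, s4, s5}): φ is false.
Detail at s0 (counterexample):
  At s0: \Box (\Box p \to s) \lor \Box \Diamond q is true, so \neg (\Box (\Box p \to s) \lor \Box \Diamond q) is false.
    At s0: \Box (\Box p \to s) is false, \Box \Diamond q is true, so \Box (\Box p \to s) \lor \Box \Diamond q is true.
      At s0: \Box (\Box p \to s) requires \Box p \to s at every successor {s0, s1, s2, s4, s5}.
        \Box p \to s fails at s1, so \Box (\Box p \to s) is false at s0.
      At s0: \Box \Diamond q requires \Diamond q at every successor {s0, s1, s2, s4, s5}.
        At s0: \Diamond q is true.
        At s1: \Diamond q is true.
        At s2: \Diamond q is true.
        At s4: \Diamond q is true.
        At s5: \Diamond q is true.
      So \Box \Diamond q is true at s0.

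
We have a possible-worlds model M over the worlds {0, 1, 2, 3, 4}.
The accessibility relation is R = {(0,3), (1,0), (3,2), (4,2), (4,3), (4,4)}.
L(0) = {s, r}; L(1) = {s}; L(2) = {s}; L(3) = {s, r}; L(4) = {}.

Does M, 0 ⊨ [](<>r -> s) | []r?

Yes

At 0: [](<>r -> s) is true, []r is true, so [](<>r -> s) | []r is true.
  At 0: [](<>r -> s) requires <>r -> s at every successor {3}.
      At 3: <>r is false, s is true, so <>r -> s is true.
  So [](<>r -> s) is true at 0.
  At 0: []r requires r at every successor {3}.
    At 3: r is true.
  So []r is true at 0.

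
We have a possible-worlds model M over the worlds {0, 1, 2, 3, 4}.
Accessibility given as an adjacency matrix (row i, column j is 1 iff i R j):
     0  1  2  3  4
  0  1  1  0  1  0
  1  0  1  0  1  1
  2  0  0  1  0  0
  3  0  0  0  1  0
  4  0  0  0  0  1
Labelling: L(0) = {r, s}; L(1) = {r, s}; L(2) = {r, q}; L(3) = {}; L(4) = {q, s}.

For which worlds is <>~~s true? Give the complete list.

Recall that <>ψ holds at a world iff ψ holds at some accessible world.
Let φ = <>~~s. Evaluate φ at each world:
  0 (successors {0, 1, 3}): φ is true.
  1 (successors {1, 3, 4}): φ is true.
  2 (successors {2}): φ is false.
  3 (successors {3}): φ is false.
  4 (successors {4}): φ is true.
For instance, at 4:
  At 4: <>~~s requires ~~s at some successor in {4}.
    ~~s holds at 4, so <>~~s is true at 4.
Satisfying worlds: {0, 1, 4}

0, 1, 4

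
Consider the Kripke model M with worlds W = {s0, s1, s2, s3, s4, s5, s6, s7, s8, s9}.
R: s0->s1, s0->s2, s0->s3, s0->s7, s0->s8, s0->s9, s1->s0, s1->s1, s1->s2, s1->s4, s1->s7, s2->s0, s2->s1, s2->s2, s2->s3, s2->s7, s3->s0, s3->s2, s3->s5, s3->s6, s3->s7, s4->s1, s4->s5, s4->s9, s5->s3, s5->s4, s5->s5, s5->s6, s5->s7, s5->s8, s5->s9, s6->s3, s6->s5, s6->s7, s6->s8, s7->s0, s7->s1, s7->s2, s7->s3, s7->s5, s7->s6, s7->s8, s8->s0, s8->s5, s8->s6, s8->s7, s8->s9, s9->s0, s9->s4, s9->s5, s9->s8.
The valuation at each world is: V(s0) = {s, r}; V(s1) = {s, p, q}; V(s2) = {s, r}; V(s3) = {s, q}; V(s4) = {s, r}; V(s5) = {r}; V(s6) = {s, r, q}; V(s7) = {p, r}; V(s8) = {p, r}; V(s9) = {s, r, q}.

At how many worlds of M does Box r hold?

Let φ = Box r. Evaluate φ at each world:
  s0 (successors {s1, s2, s3, s7, s8, s9}): φ is false.
  s1 (successors {s0, s1, s2, s4, s7}): φ is false.
  s2 (successors {s0, s1, s2, s3, s7}): φ is false.
  s3 (successors {s0, s2, s5, s6, s7}): φ is true.
  s4 (successors {s1, s5, s9}): φ is false.
  s5 (successors {s3, s4, s5, s6, s7, s8, s9}): φ is false.
  s6 (successors {s3, s5, s7, s8}): φ is false.
  s7 (successors {s0, s1, s2, s3, s5, s6, s8}): φ is false.
  s8 (successors {s0, s5, s6, s7, s9}): φ is true.
  s9 (successors {s0, s4, s5, s8}): φ is true.
For instance, at s8:
  At s8: Box r requires r at every successor {s0, s5, s6, s7, s9}.
    At s0: r is true.
    At s5: r is true.
    At s6: r is true.
    At s7: r is true.
    At s9: r is true.
  So Box r is true at s8.
Satisfying worlds: {s3, s8, s9}

3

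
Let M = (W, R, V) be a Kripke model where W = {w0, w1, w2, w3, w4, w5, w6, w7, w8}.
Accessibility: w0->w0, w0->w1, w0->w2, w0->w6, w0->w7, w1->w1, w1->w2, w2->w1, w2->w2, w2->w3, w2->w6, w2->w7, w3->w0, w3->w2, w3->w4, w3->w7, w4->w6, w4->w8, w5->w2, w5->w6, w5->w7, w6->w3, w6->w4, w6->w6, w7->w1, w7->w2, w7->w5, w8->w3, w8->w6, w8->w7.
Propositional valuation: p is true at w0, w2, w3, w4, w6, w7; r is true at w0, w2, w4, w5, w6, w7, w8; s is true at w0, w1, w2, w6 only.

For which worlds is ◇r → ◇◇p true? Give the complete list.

Let φ = ◇r → ◇◇p. Evaluate φ at each world:
  w0 (successors {w0, w1, w2, w6, w7}): φ is true.
  w1 (successors {w1, w2}): φ is true.
  w2 (successors {w1, w2, w3, w6, w7}): φ is true.
  w3 (successors {w0, w2, w4, w7}): φ is true.
  w4 (successors {w6, w8}): φ is true.
  w5 (successors {w2, w6, w7}): φ is true.
  w6 (successors {w3, w4, w6}): φ is true.
  w7 (successors {w1, w2, w5}): φ is true.
  w8 (successors {w3, w6, w7}): φ is true.
For instance, at w3:
  At w3: ◇r is true, ◇◇p is true, so ◇r → ◇◇p is true.
    At w3: ◇r requires r at some successor in {w0, w2, w4, w7}.
      r holds at w0, so ◇r is true at w3.
    At w3: ◇◇p requires ◇p at some successor in {w0, w2, w4, w7}.
      ◇p holds at w0, so ◇◇p is true at w3.
Satisfying worlds: {w0, w1, w2, w3, w4, w5, w6, w7, w8}

w0, w1, w2, w3, w4, w5, w6, w7, w8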